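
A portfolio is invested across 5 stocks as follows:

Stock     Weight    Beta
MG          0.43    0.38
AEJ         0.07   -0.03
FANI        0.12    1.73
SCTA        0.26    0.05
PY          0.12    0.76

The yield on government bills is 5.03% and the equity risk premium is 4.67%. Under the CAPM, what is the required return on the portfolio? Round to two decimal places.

β_P = Σ w_i β_i = 0.43×0.38 + 0.07×-0.03 + 0.12×1.73 + 0.26×0.05 + 0.12×0.76 = 0.4731
E(R_P) = R_f + β_P × MRP = 5.03% + 0.4731 × 4.67% = 7.24%

7.24%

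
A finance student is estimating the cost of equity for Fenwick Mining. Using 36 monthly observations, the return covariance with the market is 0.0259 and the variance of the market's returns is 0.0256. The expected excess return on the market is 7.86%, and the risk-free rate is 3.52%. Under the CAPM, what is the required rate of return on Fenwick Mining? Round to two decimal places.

11.47%

β = Cov(R_i, R_m) / Var(R_m) = 0.0259 / 0.0256 = 1.0117
E(R) = R_f + β × MRP = 3.52% + 1.0117 × 7.86% = 11.47%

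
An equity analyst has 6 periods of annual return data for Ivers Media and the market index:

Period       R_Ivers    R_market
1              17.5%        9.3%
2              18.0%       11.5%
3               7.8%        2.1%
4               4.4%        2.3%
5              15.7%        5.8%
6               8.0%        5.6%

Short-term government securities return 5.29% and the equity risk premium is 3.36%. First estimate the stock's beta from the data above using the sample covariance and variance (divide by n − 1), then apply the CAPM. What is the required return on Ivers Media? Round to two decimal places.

9.91%

Mean R_i = (17.5 + 18.0 + 7.8 + 4.4 + 15.7 + 8.0) / 6 = 11.9000%
Mean R_m = (9.3 + 11.5 + 2.1 + 2.3 + 5.8 + 5.6) / 6 = 6.1000%
Σ(R_i − R̄_i)(R_m − R̄_m) = 96.5700  ⇒  Cov = 96.5700 / 5 = 19.3140
Σ(R_m − R̄_m)² = 70.1800  ⇒  Var(R_m) = 70.1800 / 5 = 14.0360
β = Cov / Var(R_m) = 19.3140 / 14.0360 = 1.3760
E(R) = R_f + β × MRP = 5.29% + 1.3760 × 3.36% = 9.91%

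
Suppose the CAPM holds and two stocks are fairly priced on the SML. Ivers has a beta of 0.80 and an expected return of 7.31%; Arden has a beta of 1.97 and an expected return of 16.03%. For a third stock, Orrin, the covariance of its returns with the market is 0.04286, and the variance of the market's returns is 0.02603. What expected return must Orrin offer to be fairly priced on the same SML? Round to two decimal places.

MRP = (16.03% − 7.31%) / (1.97 − 0.80) = 7.4530%
R_f = 7.31% − 0.80 × 7.4530% = 1.3476%
β_Orrin = Cov / Var(R_m) = 0.04286 / 0.02603 = 1.6466
E(R_Orrin) = R_f + β × MRP = 1.3476% + 1.6466 × 7.4530% = 13.62%

13.62%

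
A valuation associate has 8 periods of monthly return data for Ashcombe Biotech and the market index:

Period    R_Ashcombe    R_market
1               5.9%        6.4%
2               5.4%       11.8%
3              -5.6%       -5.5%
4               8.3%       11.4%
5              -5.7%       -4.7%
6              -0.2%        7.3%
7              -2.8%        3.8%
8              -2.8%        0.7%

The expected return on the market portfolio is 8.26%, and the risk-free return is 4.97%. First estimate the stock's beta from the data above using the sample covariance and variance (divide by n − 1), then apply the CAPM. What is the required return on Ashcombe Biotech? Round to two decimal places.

Mean R_i = (5.9 + 5.4 − 5.6 + 8.3 − 5.7 − 0.2 − 2.8 − 2.8) / 8 = 0.3125%
Mean R_m = (6.4 + 11.8 − 5.5 + 11.4 − 4.7 + 7.3 + 3.8 + 0.7) / 8 = 3.9000%
Σ(R_i − R̄_i)(R_m − R̄_m) = 229.8800  ⇒  Cov = 229.8800 / 7 = 32.8400
Σ(R_m − R̄_m)² = 309.0400  ⇒  Var(R_m) = 309.0400 / 7 = 44.1486
β = Cov / Var(R_m) = 32.8400 / 44.1486 = 0.7439
MRP = 8.26% − 4.97% = 3.29%
E(R) = R_f + β × MRP = 4.97% + 0.7439 × 3.29% = 7.42%

7.42%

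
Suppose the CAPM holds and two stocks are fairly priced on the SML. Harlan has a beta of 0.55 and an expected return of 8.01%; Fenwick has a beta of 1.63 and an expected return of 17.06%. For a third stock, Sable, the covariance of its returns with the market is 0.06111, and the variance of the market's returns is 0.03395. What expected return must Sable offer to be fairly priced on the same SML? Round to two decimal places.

MRP = (17.06% − 8.01%) / (1.63 − 0.55) = 8.3796%
R_f = 8.01% − 0.55 × 8.3796% = 3.4012%
β_Sable = Cov / Var(R_m) = 0.06111 / 0.03395 = 1.8000
E(R_Sable) = R_f + β × MRP = 3.4012% + 1.8000 × 8.3796% = 18.48%

18.48%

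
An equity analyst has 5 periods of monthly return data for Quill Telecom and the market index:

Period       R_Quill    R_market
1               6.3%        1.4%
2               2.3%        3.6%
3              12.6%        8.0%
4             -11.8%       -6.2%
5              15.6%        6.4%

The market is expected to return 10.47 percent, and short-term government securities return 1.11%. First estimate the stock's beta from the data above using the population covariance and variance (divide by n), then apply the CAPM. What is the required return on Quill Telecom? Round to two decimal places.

18.16%

Mean R_i = (6.3 + 2.3 + 12.6 − 11.8 + 15.6) / 5 = 5.0000%
Mean R_m = (1.4 + 3.6 + 8.0 − 6.2 + 6.4) / 5 = 2.6400%
Σ(R_i − R̄_i)(R_m − R̄_m) = 224.9000  ⇒  Cov = 224.9000 / 5 = 44.9800
Σ(R_m − R̄_m)² = 123.4720  ⇒  Var(R_m) = 123.4720 / 5 = 24.6944
β = Cov / Var(R_m) = 44.9800 / 24.6944 = 1.8215
MRP = 10.47% − 1.11% = 9.36%
E(R) = R_f + β × MRP = 1.11% + 1.8215 × 9.36% = 18.16%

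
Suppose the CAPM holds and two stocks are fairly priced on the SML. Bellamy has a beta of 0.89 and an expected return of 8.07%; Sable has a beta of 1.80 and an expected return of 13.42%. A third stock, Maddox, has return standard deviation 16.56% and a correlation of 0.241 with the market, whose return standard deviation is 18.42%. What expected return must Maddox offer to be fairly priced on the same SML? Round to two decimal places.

MRP = (13.42% − 8.07%) / (1.80 − 0.89) = 5.8791%
R_f = 8.07% − 0.89 × 5.8791% = 2.8376%
β_Maddox = ρ·σ_i/σ_m = 0.241 × 16.56 / 18.42 = 0.2167
E(R_Maddox) = R_f + β × MRP = 2.8376% + 0.2167 × 5.8791% = 4.11%

4.11%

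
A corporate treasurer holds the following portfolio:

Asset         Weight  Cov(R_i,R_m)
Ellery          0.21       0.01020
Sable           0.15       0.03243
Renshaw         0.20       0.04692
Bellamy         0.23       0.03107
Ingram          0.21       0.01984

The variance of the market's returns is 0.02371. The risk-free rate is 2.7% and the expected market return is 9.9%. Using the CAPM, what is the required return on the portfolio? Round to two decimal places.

β_Ellery = 0.01020 / 0.02371 = 0.4302
β_Sable = 0.03243 / 0.02371 = 1.3678
β_Renshaw = 0.04692 / 0.02371 = 1.9789
β_Bellamy = 0.03107 / 0.02371 = 1.3104
β_Ingram = 0.01984 / 0.02371 = 0.8368
β_P = Σ w_i β_i = 0.21×0.4302 + 0.15×1.3678 + 0.20×1.9789 + 0.23×1.3104 + 0.21×0.8368 = 1.1684
MRP = 9.9% − 2.7% = 7.20%
E(R_P) = R_f + β_P × MRP = 2.7% + 1.1684 × 7.2% = 11.11%

11.11%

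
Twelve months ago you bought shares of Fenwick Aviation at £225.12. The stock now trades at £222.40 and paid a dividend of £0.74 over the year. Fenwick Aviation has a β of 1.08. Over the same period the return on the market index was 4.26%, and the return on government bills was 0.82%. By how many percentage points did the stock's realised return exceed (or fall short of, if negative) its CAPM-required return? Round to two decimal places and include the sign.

-5.41%

Realised HPR = (P1 + D1 − P0) / P0 = (222.40 + 0.74 − 225.12) / 225.12 = -1.98 / 225.12 = -0.8795%
MRP = 4.26% − 0.82% = 3.44%
CAPM required = R_f + β·MRP = 0.82% + 1.08 × 3.44% = 4.5352%
α = realised − required = -0.8795% − 4.5352% = -5.41%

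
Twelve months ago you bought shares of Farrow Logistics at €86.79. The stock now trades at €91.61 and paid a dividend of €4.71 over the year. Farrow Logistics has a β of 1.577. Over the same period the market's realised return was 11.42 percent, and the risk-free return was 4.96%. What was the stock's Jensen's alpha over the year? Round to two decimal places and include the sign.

Realised HPR = (P1 + D1 − P0) / P0 = (91.61 + 4.71 − 86.79) / 86.79 = 9.53 / 86.79 = 10.9805%
MRP = 11.42% − 4.96% = 6.46%
CAPM required = R_f + β·MRP = 4.96% + 1.577 × 6.46% = 15.14742%
α = realised − required = 10.9805% − 15.14742% = -4.17%

-4.17%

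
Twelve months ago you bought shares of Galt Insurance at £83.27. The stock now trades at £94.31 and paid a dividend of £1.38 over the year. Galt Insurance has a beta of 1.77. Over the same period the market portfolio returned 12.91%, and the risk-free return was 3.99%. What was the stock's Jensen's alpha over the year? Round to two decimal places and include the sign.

Realised HPR = (P1 + D1 − P0) / P0 = (94.31 + 1.38 − 83.27) / 83.27 = 12.42 / 83.27 = 14.9153%
MRP = 12.91% − 3.99% = 8.92%
CAPM required = R_f + β·MRP = 3.99% + 1.77 × 8.92% = 19.7784%
α = realised − required = 14.9153% − 19.7784% = -4.86%

-4.86%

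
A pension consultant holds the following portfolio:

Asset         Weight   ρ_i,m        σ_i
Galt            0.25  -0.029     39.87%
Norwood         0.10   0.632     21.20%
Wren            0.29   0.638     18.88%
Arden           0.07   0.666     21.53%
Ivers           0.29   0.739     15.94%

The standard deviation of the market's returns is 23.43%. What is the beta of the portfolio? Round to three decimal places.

0.383

β_Galt = -0.029 × 39.87% / 23.43% = -0.0493
β_Norwood = 0.632 × 21.20% / 23.43% = 0.5718
β_Wren = 0.638 × 18.88% / 23.43% = 0.5141
β_Arden = 0.666 × 21.53% / 23.43% = 0.6120
β_Ivers = 0.739 × 15.94% / 23.43% = 0.5028
β_P = Σ w_i β_i = 0.25×-0.0493 + 0.10×0.5718 + 0.29×0.5141 + 0.07×0.6120 + 0.29×0.5028 = 0.3826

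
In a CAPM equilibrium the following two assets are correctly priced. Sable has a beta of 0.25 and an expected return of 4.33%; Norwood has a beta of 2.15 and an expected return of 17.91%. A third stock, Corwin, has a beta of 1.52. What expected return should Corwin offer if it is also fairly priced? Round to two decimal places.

MRP (SML slope) = (17.91% − 4.33%) / (2.15 − 0.25) = 13.58% / 1.90 = 7.1474%
R_f (intercept) = 4.33% − 0.25 × 7.1474% = 2.5432%
E(R_Corwin) = R_f + β × MRP = 2.5432% + 1.52 × 7.1474% = 13.41%

13.41%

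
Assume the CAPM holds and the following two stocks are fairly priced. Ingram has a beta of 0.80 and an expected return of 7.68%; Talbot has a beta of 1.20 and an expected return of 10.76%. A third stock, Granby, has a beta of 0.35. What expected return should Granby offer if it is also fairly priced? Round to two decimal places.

MRP (SML slope) = (10.76% − 7.68%) / (1.20 − 0.80) = 3.08% / 0.40 = 7.7000%
R_f (intercept) = 7.68% − 0.80 × 7.7000% = 1.5200%
E(R_Granby) = R_f + β × MRP = 1.5200% + 0.35 × 7.7000% = 4.22%

4.22%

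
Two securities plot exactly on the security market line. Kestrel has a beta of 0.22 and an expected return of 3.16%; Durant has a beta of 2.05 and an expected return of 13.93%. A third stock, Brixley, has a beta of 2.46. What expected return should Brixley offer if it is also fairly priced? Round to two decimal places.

16.34%

MRP (SML slope) = (13.93% − 3.16%) / (2.05 − 0.22) = 10.77% / 1.83 = 5.8852%
R_f (intercept) = 3.16% − 0.22 × 5.8852% = 1.8653%
E(R_Brixley) = R_f + β × MRP = 1.8653% + 2.46 × 5.8852% = 16.34%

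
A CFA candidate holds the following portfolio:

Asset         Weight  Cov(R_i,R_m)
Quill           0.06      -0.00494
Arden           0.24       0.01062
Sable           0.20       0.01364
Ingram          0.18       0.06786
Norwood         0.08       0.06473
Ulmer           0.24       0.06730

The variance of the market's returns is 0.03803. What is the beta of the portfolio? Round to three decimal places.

1.013

β_Quill = -0.00494 / 0.03803 = -0.1299
β_Arden = 0.01062 / 0.03803 = 0.2793
β_Sable = 0.01364 / 0.03803 = 0.3587
β_Ingram = 0.06786 / 0.03803 = 1.7844
β_Norwood = 0.06473 / 0.03803 = 1.7021
β_Ulmer = 0.06730 / 0.03803 = 1.7697
β_P = Σ w_i β_i = 0.06×-0.1299 + 0.24×0.2793 + 0.20×0.3587 + 0.18×1.7844 + 0.08×1.7021 + 0.24×1.7697 = 1.0131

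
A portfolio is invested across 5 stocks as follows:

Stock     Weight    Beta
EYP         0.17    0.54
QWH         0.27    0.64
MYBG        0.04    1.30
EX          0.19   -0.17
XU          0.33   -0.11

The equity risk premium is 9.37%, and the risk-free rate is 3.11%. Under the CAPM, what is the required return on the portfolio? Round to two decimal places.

β_P = Σ w_i β_i = 0.17×0.54 + 0.27×0.64 + 0.04×1.30 + 0.19×-0.17 + 0.33×-0.11 = 0.2480
E(R_P) = R_f + β_P × MRP = 3.11% + 0.2480 × 9.37% = 5.43%

5.43%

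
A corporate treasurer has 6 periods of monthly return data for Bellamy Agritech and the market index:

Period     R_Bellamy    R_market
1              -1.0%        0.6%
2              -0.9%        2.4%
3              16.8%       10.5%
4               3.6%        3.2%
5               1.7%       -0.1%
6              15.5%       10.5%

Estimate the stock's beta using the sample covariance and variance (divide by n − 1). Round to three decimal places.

1.629

Mean R_i = (-1.0 − 0.9 + 16.8 + 3.6 + 1.7 + 15.5) / 6 = 5.9500%
Mean R_m = (0.6 + 2.4 + 10.5 + 3.2 − 0.1 + 10.5) / 6 = 4.5167%
Σ(R_i − R̄_i)(R_m − R̄_m) = 186.4950  ⇒  Cov = 186.4950 / 5 = 37.2990
Σ(R_m − R̄_m)² = 114.4683  ⇒  Var(R_m) = 114.4683 / 5 = 22.8937
β = Cov / Var(R_m) = 37.2990 / 22.8937 = 1.6292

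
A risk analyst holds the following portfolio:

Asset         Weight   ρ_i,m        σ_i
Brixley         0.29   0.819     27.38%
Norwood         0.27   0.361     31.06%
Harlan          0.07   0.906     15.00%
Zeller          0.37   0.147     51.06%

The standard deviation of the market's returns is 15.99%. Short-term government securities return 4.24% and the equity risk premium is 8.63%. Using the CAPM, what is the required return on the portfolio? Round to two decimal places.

β_Brixley = 0.819 × 27.38% / 15.99% = 1.4024
β_Norwood = 0.361 × 31.06% / 15.99% = 0.7012
β_Harlan = 0.906 × 15.00% / 15.99% = 0.8499
β_Zeller = 0.147 × 51.06% / 15.99% = 0.4694
β_P = Σ w_i β_i = 0.29×1.4024 + 0.27×0.7012 + 0.07×0.8499 + 0.37×0.4694 = 0.8292
E(R_P) = R_f + β_P × MRP = 4.24% + 0.8292 × 8.63% = 11.40%

11.40%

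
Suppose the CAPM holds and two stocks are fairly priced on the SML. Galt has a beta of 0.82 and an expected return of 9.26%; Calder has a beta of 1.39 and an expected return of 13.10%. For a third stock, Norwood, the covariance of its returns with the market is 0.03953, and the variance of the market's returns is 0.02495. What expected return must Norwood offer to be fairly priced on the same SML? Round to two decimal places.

14.41%

MRP = (13.10% − 9.26%) / (1.39 − 0.82) = 6.7368%
R_f = 9.26% − 0.82 × 6.7368% = 3.7358%
β_Norwood = Cov / Var(R_m) = 0.03953 / 0.02495 = 1.5844
E(R_Norwood) = R_f + β × MRP = 3.7358% + 1.5844 × 6.7368% = 14.41%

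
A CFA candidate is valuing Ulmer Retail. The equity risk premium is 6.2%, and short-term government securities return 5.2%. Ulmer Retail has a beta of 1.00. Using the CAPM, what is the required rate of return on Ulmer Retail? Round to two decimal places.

E(R) = R_f + β × MRP = 5.2% + 1.00 × 6.2% = 11.40%

11.40%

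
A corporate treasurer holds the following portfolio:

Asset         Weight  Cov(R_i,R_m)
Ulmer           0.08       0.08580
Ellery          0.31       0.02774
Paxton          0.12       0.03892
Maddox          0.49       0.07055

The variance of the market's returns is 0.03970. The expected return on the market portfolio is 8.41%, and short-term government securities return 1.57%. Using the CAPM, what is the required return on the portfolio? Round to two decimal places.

10.99%

β_Ulmer = 0.08580 / 0.03970 = 2.1612
β_Ellery = 0.02774 / 0.03970 = 0.6987
β_Paxton = 0.03892 / 0.03970 = 0.9804
β_Maddox = 0.07055 / 0.03970 = 1.7771
β_P = Σ w_i β_i = 0.08×2.1612 + 0.31×0.6987 + 0.12×0.9804 + 0.49×1.7771 = 1.3779
MRP = 8.41% − 1.57% = 6.84%
E(R_P) = R_f + β_P × MRP = 1.57% + 1.3779 × 6.84% = 10.99%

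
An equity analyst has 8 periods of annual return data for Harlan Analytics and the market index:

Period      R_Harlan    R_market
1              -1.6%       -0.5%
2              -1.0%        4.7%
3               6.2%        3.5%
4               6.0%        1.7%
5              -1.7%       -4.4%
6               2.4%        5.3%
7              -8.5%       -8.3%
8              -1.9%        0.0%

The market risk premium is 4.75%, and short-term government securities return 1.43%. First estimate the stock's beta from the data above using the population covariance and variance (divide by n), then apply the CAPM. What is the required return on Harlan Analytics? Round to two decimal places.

5.11%

Mean R_i = (-1.6 − 1.0 + 6.2 + 6.0 − 1.7 + 2.4 − 8.5 − 1.9) / 8 = -0.0125%
Mean R_m = (-0.5 + 4.7 + 3.5 + 1.7 − 4.4 + 5.3 − 8.3 + 0.0) / 8 = 0.2500%
Σ(R_i − R̄_i)(R_m − R̄_m) = 118.7750  ⇒  Cov = 118.7750 / 8 = 14.8469
Σ(R_m − R̄_m)² = 153.3200  ⇒  Var(R_m) = 153.3200 / 8 = 19.1650
β = Cov / Var(R_m) = 14.8469 / 19.1650 = 0.7747
E(R) = R_f + β × MRP = 1.43% + 0.7747 × 4.75% = 5.11%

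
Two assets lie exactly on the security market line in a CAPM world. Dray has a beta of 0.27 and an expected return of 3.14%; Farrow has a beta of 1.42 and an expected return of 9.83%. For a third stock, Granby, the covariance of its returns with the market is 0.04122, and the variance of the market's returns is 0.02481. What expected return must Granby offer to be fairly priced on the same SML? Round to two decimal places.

MRP = (9.83% − 3.14%) / (1.42 − 0.27) = 5.8174%
R_f = 3.14% − 0.27 × 5.8174% = 1.5693%
β_Granby = Cov / Var(R_m) = 0.04122 / 0.02481 = 1.6614
E(R_Granby) = R_f + β × MRP = 1.5693% + 1.6614 × 5.8174% = 11.23%

11.23%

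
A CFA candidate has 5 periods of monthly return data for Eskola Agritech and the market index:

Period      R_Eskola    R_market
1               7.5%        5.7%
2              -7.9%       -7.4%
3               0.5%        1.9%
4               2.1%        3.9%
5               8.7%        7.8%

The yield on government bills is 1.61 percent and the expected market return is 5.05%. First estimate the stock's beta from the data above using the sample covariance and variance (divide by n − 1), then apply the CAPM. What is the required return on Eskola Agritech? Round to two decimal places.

Mean R_i = (7.5 − 7.9 + 0.5 + 2.1 + 8.7) / 5 = 2.1800%
Mean R_m = (5.7 − 7.4 + 1.9 + 3.9 + 7.8) / 5 = 2.3800%
Σ(R_i − R̄_i)(R_m − R̄_m) = 152.2680  ⇒  Cov = 152.2680 / 4 = 38.0670
Σ(R_m − R̄_m)² = 138.5880  ⇒  Var(R_m) = 138.5880 / 4 = 34.6470
β = Cov / Var(R_m) = 38.0670 / 34.6470 = 1.0987
MRP = 5.05% − 1.61% = 3.44%
E(R) = R_f + β × MRP = 1.61% + 1.0987 × 3.44% = 5.39%

5.39%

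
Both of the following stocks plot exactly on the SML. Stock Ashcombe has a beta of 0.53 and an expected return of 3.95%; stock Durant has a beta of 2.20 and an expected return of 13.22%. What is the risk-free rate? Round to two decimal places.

Both satisfy E(R) = R_f + β·MRP, so the slope of the SML is
MRP = (13.22% − 3.95%) / (2.20 − 0.53) = 9.27% / 1.67 = 5.5509%
R_f = E(R_Ashcombe) − β_Ashcombe·MRP = 3.95% − 0.53 × 5.5509% = 1.0080%

1.01%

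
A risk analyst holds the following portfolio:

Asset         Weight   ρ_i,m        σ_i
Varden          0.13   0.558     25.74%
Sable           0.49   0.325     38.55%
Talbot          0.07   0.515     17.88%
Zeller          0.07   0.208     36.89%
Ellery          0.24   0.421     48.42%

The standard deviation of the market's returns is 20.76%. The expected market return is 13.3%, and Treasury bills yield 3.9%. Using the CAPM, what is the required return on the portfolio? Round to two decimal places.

10.28%

β_Varden = 0.558 × 25.74% / 20.76% = 0.6919
β_Sable = 0.325 × 38.55% / 20.76% = 0.6035
β_Talbot = 0.515 × 17.88% / 20.76% = 0.4436
β_Zeller = 0.208 × 36.89% / 20.76% = 0.3696
β_Ellery = 0.421 × 48.42% / 20.76% = 0.9819
β_P = Σ w_i β_i = 0.13×0.6919 + 0.49×0.6035 + 0.07×0.4436 + 0.07×0.3696 + 0.24×0.9819 = 0.6782
MRP = 13.3% − 3.9% = 9.40%
E(R_P) = R_f + β_P × MRP = 3.9% + 0.6782 × 9.4% = 10.28%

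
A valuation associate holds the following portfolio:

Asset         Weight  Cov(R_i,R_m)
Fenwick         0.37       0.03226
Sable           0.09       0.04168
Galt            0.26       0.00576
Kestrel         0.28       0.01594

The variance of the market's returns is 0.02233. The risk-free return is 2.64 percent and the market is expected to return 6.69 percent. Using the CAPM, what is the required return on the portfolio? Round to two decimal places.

6.57%

β_Fenwick = 0.03226 / 0.02233 = 1.4447
β_Sable = 0.04168 / 0.02233 = 1.8665
β_Galt = 0.00576 / 0.02233 = 0.2579
β_Kestrel = 0.01594 / 0.02233 = 0.7138
β_P = Σ w_i β_i = 0.37×1.4447 + 0.09×1.8665 + 0.26×0.2579 + 0.28×0.7138 = 0.9694
MRP = 6.69% − 2.64% = 4.05%
E(R_P) = R_f + β_P × MRP = 2.64% + 0.9694 × 4.05% = 6.57%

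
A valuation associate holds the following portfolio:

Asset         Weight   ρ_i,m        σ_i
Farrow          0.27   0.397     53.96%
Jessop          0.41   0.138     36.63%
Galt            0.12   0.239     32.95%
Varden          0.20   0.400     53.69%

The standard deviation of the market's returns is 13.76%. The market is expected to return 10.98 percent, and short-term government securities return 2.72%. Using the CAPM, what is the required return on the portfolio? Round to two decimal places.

10.58%

β_Farrow = 0.397 × 53.96% / 13.76% = 1.5568
β_Jessop = 0.138 × 36.63% / 13.76% = 0.3674
β_Galt = 0.239 × 32.95% / 13.76% = 0.5723
β_Varden = 0.400 × 53.69% / 13.76% = 1.5608
β_P = Σ w_i β_i = 0.27×1.5568 + 0.41×0.3674 + 0.12×0.5723 + 0.20×1.5608 = 0.9518
MRP = 10.98% − 2.72% = 8.26%
E(R_P) = R_f + β_P × MRP = 2.72% + 0.9518 × 8.26% = 10.58%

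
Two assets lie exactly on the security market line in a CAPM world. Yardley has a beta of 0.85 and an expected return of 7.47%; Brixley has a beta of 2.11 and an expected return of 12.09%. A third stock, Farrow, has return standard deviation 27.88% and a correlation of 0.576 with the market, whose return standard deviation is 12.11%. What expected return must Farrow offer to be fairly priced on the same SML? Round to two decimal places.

MRP = (12.09% − 7.47%) / (2.11 − 0.85) = 3.6667%
R_f = 7.47% − 0.85 × 3.6667% = 4.3533%
β_Farrow = ρ·σ_i/σ_m = 0.576 × 27.88 / 12.11 = 1.3261
E(R_Farrow) = R_f + β × MRP = 4.3533% + 1.3261 × 3.6667% = 9.22%

9.22%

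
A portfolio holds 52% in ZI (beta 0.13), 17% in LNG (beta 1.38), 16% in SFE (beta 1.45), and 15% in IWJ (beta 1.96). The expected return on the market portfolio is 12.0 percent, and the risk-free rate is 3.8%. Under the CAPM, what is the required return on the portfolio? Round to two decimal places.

10.59%

β_P = Σ w_i β_i = 0.52×0.13 + 0.17×1.38 + 0.16×1.45 + 0.15×1.96 = 0.8282
MRP = 12.0% − 3.8% = 8.20%
E(R_P) = R_f + β_P × MRP = 3.8% + 0.8282 × 8.2% = 10.59%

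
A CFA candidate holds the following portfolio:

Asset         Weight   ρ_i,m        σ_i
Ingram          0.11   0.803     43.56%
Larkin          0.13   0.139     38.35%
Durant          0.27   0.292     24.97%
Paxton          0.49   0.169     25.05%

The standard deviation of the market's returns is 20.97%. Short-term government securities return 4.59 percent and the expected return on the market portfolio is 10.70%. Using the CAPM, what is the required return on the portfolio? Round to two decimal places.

7.09%

β_Ingram = 0.803 × 43.56% / 20.97% = 1.6680
β_Larkin = 0.139 × 38.35% / 20.97% = 0.2542
β_Durant = 0.292 × 24.97% / 20.97% = 0.3477
β_Paxton = 0.169 × 25.05% / 20.97% = 0.2019
β_P = Σ w_i β_i = 0.11×1.6680 + 0.13×0.2542 + 0.27×0.3477 + 0.49×0.2019 = 0.4093
MRP = 10.70% − 4.59% = 6.11%
E(R_P) = R_f + β_P × MRP = 4.59% + 0.4093 × 6.11% = 7.09%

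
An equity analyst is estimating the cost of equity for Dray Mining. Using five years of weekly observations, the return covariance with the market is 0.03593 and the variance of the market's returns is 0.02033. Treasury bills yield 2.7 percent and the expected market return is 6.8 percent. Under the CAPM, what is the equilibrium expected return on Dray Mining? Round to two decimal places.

9.95%

β = Cov(R_i, R_m) / Var(R_m) = 0.03593 / 0.02033 = 1.7673
MRP = 6.8% − 2.7% = 4.10%
E(R) = R_f + β × MRP = 2.7% + 1.7673 × 4.1% = 9.95%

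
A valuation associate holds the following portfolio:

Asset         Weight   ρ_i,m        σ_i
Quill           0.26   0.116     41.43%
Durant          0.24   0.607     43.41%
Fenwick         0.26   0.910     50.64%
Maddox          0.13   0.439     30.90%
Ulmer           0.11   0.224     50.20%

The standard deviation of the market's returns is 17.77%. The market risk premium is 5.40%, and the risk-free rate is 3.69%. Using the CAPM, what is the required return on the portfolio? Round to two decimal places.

10.54%

β_Quill = 0.116 × 41.43% / 17.77% = 0.2704
β_Durant = 0.607 × 43.41% / 17.77% = 1.4828
β_Fenwick = 0.910 × 50.64% / 17.77% = 2.5933
β_Maddox = 0.439 × 30.90% / 17.77% = 0.7634
β_Ulmer = 0.224 × 50.20% / 17.77% = 0.6328
β_P = Σ w_i β_i = 0.26×0.2704 + 0.24×1.4828 + 0.26×2.5933 + 0.13×0.7634 + 0.11×0.6328 = 1.2693
E(R_P) = R_f + β_P × MRP = 3.69% + 1.2693 × 5.40% = 10.54%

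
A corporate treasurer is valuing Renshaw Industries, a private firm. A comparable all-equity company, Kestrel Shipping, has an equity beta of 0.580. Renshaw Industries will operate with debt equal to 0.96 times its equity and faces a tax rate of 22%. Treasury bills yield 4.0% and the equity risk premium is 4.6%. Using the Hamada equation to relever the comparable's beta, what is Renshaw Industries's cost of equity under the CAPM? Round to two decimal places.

β_L = β_U × [1 + (1 − t)(D/E)] = 0.580 × [1 + (1 − 0.22) × 0.96]
    = 0.580 × [1 + 0.78 × 0.96] = 0.580 × 1.7488 = 1.0143
E(R) = R_f + β_L × MRP = 4.0% + 1.0143 × 4.6% = 8.67%

8.67%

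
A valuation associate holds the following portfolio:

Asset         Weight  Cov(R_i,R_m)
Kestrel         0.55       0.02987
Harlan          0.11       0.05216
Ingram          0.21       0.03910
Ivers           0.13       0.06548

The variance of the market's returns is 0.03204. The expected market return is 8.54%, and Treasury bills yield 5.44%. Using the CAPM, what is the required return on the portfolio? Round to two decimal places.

β_Kestrel = 0.02987 / 0.03204 = 0.9323
β_Harlan = 0.05216 / 0.03204 = 1.6280
β_Ingram = 0.03910 / 0.03204 = 1.2203
β_Ivers = 0.06548 / 0.03204 = 2.0437
β_P = Σ w_i β_i = 0.55×0.9323 + 0.11×1.6280 + 0.21×1.2203 + 0.13×2.0437 = 1.2138
MRP = 8.54% − 5.44% = 3.10%
E(R_P) = R_f + β_P × MRP = 5.44% + 1.2138 × 3.10% = 9.20%

9.20%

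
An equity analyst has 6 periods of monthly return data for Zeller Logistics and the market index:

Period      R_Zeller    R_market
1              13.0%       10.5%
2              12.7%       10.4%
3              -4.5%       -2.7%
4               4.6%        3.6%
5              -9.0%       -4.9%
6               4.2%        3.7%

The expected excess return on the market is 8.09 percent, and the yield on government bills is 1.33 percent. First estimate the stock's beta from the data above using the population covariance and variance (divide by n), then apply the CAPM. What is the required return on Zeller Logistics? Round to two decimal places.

12.54%

Mean R_i = (13.0 + 12.7 − 4.5 + 4.6 − 9.0 + 4.2) / 6 = 3.5000%
Mean R_m = (10.5 + 10.4 − 2.7 + 3.6 − 4.9 + 3.7) / 6 = 3.4333%
Σ(R_i − R̄_i)(R_m − R̄_m) = 284.8300  ⇒  Cov = 284.8300 / 6 = 47.4717
Σ(R_m − R̄_m)² = 205.6333  ⇒  Var(R_m) = 205.6333 / 6 = 34.2722
β = Cov / Var(R_m) = 47.4717 / 34.2722 = 1.3851
E(R) = R_f + β × MRP = 1.33% + 1.3851 × 8.09% = 12.54%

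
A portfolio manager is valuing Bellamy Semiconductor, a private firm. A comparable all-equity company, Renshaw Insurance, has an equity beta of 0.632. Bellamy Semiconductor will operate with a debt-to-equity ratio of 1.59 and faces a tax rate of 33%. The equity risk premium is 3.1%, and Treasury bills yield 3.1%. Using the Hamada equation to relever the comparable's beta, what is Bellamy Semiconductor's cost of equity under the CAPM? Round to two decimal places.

7.15%

β_L = β_U × [1 + (1 − t)(D/E)] = 0.632 × [1 + (1 − 0.33) × 1.59]
    = 0.632 × [1 + 0.67 × 1.59] = 0.632 × 2.0653 = 1.3053
E(R) = R_f + β_L × MRP = 3.1% + 1.3053 × 3.1% = 7.15%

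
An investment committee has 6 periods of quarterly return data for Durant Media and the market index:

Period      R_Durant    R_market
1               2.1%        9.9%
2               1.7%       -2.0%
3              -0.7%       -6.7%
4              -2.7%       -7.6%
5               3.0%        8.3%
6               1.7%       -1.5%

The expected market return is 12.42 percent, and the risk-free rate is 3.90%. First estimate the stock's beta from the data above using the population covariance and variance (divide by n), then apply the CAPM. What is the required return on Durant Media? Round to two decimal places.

5.90%

Mean R_i = (2.1 + 1.7 − 0.7 − 2.7 + 3.0 + 1.7) / 6 = 0.8500%
Mean R_m = (9.9 − 2.0 − 6.7 − 7.6 + 8.3 − 1.5) / 6 = 0.0667%
Σ(R_i − R̄_i)(R_m − R̄_m) = 64.6100  ⇒  Cov = 64.6100 / 6 = 10.7683
Σ(R_m − R̄_m)² = 275.7733  ⇒  Var(R_m) = 275.7733 / 6 = 45.9622
β = Cov / Var(R_m) = 10.7683 / 45.9622 = 0.2343
MRP = 12.42% − 3.90% = 8.52%
E(R) = R_f + β × MRP = 3.90% + 0.2343 × 8.52% = 5.90%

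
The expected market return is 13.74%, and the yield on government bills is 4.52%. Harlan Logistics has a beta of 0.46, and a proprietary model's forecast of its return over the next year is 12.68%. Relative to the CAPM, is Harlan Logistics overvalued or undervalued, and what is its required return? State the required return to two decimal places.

MRP = 13.74% − 4.52% = 9.22%
Required return = R_f + β·MRP = 4.52% + 0.46 × 9.22% = 8.76%
Forecast 12.68% > required 8.76% → the stock plots above the SML → undervalued.

Undervalued; required return 8.76%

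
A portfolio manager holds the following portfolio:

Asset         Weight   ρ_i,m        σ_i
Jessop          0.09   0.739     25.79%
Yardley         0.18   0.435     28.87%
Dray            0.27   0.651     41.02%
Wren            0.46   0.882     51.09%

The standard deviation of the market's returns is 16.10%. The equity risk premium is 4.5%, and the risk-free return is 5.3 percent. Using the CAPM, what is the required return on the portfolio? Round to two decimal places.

β_Jessop = 0.739 × 25.79% / 16.10% = 1.1838
β_Yardley = 0.435 × 28.87% / 16.10% = 0.7800
β_Dray = 0.651 × 41.02% / 16.10% = 1.6586
β_Wren = 0.882 × 51.09% / 16.10% = 2.7988
β_P = Σ w_i β_i = 0.09×1.1838 + 0.18×0.7800 + 0.27×1.6586 + 0.46×2.7988 = 1.9822
E(R_P) = R_f + β_P × MRP = 5.3% + 1.9822 × 4.5% = 14.22%

14.22%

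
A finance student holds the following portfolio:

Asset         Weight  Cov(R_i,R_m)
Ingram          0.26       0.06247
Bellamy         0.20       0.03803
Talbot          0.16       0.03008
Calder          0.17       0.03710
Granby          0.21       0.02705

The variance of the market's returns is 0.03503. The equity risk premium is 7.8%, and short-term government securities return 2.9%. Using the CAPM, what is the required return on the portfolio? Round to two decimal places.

11.95%

β_Ingram = 0.06247 / 0.03503 = 1.7833
β_Bellamy = 0.03803 / 0.03503 = 1.0856
β_Talbot = 0.03008 / 0.03503 = 0.8587
β_Calder = 0.03710 / 0.03503 = 1.0591
β_Granby = 0.02705 / 0.03503 = 0.7722
β_P = Σ w_i β_i = 0.26×1.7833 + 0.20×1.0856 + 0.16×0.8587 + 0.17×1.0591 + 0.21×0.7722 = 1.1604
E(R_P) = R_f + β_P × MRP = 2.9% + 1.1604 × 7.8% = 11.95%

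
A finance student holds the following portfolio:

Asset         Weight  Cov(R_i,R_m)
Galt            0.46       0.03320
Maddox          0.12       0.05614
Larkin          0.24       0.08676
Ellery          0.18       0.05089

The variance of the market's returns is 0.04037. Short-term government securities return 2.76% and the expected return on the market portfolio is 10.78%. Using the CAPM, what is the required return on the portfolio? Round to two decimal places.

β_Galt = 0.03320 / 0.04037 = 0.8224
β_Maddox = 0.05614 / 0.04037 = 1.3906
β_Larkin = 0.08676 / 0.04037 = 2.1491
β_Ellery = 0.05089 / 0.04037 = 1.2606
β_P = Σ w_i β_i = 0.46×0.8224 + 0.12×1.3906 + 0.24×2.1491 + 0.18×1.2606 = 1.2879
MRP = 10.78% − 2.76% = 8.02%
E(R_P) = R_f + β_P × MRP = 2.76% + 1.2879 × 8.02% = 13.09%

13.09%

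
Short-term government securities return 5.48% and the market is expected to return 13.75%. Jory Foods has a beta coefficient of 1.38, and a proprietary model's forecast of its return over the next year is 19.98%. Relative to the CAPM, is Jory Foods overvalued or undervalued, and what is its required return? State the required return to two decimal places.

Undervalued; required return 16.89%

MRP = 13.75% − 5.48% = 8.27%
Required return = R_f + β·MRP = 5.48% + 1.38 × 8.27% = 16.89%
Forecast 19.98% > required 16.89% → the stock plots above the SML → undervalued.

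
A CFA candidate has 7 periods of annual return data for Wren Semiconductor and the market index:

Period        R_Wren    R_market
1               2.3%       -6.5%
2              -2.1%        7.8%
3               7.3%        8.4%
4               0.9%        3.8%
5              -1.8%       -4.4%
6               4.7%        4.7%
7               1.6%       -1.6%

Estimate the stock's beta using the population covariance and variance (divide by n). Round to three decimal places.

Mean R_i = (2.3 − 2.1 + 7.3 + 0.9 − 1.8 + 4.7 + 1.6) / 7 = 1.8429%
Mean R_m = (-6.5 + 7.8 + 8.4 + 3.8 − 4.4 + 4.7 − 1.6) / 7 = 1.7429%
Σ(R_i − R̄_i)(R_m − R̄_m) = 38.3771  ⇒  Cov = 38.3771 / 7 = 5.4824
Σ(R_m − R̄_m)² = 210.8371  ⇒  Var(R_m) = 210.8371 / 7 = 30.1196
β = Cov / Var(R_m) = 5.4824 / 30.1196 = 0.1820

0.182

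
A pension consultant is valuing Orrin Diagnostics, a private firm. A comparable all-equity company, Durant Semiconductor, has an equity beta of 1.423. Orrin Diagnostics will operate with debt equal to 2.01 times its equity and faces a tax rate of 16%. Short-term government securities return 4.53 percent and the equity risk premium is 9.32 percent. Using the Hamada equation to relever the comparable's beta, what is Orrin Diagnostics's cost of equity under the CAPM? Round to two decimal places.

40.18%

β_L = β_U × [1 + (1 − t)(D/E)] = 1.423 × [1 + (1 − 0.16) × 2.01]
    = 1.423 × [1 + 0.84 × 2.01] = 1.423 × 2.6884 = 3.8256
E(R) = R_f + β_L × MRP = 4.53% + 3.8256 × 9.32% = 40.18%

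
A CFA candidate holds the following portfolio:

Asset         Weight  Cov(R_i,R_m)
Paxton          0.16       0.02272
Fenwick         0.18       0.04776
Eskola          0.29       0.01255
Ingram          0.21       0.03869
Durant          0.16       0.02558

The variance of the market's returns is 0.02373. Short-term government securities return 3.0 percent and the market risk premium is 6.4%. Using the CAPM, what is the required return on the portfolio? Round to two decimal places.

10.58%

β_Paxton = 0.02272 / 0.02373 = 0.9574
β_Fenwick = 0.04776 / 0.02373 = 2.0126
β_Eskola = 0.01255 / 0.02373 = 0.5289
β_Ingram = 0.03869 / 0.02373 = 1.6304
β_Durant = 0.02558 / 0.02373 = 1.0780
β_P = Σ w_i β_i = 0.16×0.9574 + 0.18×2.0126 + 0.29×0.5289 + 0.21×1.6304 + 0.16×1.0780 = 1.1837
E(R_P) = R_f + β_P × MRP = 3.0% + 1.1837 × 6.4% = 10.58%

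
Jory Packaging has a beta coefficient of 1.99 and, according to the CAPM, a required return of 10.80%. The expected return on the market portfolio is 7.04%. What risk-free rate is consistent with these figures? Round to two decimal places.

3.24%

E(R) = R_f + β(E(R_m) − R_f) = R_f(1 − β) + β·E(R_m)
10.80% = R_f × (1 − 1.99) + 1.99 × 7.04%
10.80% = R_f × -0.99 + 14.0096%
R_f = (10.80% − 14.0096%) / -0.99 = 3.24%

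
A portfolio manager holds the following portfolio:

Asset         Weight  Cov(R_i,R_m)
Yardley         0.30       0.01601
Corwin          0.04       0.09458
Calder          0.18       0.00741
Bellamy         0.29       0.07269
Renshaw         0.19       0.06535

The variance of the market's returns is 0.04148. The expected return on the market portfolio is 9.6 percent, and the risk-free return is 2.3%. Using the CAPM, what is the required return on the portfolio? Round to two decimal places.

9.94%

β_Yardley = 0.01601 / 0.04148 = 0.3860
β_Corwin = 0.09458 / 0.04148 = 2.2801
β_Calder = 0.00741 / 0.04148 = 0.1786
β_Bellamy = 0.07269 / 0.04148 = 1.7524
β_Renshaw = 0.06535 / 0.04148 = 1.5755
β_P = Σ w_i β_i = 0.30×0.3860 + 0.04×2.2801 + 0.18×0.1786 + 0.29×1.7524 + 0.19×1.5755 = 1.0467
MRP = 9.6% − 2.3% = 7.30%
E(R_P) = R_f + β_P × MRP = 2.3% + 1.0467 × 7.3% = 9.94%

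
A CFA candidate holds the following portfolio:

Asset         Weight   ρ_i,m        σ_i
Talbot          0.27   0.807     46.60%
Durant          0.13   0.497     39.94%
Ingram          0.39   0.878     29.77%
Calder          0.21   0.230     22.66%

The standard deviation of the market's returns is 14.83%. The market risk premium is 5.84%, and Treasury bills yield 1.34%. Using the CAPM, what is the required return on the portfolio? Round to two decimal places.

10.80%

β_Talbot = 0.807 × 46.60% / 14.83% = 2.5358
β_Durant = 0.497 × 39.94% / 14.83% = 1.3385
β_Ingram = 0.878 × 29.77% / 14.83% = 1.7625
β_Calder = 0.230 × 22.66% / 14.83% = 0.3514
β_P = Σ w_i β_i = 0.27×2.5358 + 0.13×1.3385 + 0.39×1.7625 + 0.21×0.3514 = 1.6198
E(R_P) = R_f + β_P × MRP = 1.34% + 1.6198 × 5.84% = 10.80%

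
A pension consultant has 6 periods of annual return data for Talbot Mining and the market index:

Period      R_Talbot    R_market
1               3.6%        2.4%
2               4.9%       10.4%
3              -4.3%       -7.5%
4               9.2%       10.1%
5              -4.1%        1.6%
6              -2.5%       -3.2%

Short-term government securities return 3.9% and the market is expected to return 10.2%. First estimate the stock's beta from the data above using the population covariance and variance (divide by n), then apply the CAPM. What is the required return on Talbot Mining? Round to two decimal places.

Mean R_i = (3.6 + 4.9 − 4.3 + 9.2 − 4.1 − 2.5) / 6 = 1.1333%
Mean R_m = (2.4 + 10.4 − 7.5 + 10.1 + 1.6 − 3.2) / 6 = 2.3000%
Σ(R_i − R̄_i)(R_m − R̄_m) = 170.5700  ⇒  Cov = 170.5700 / 6 = 28.4283
Σ(R_m − R̄_m)² = 253.2400  ⇒  Var(R_m) = 253.2400 / 6 = 42.2067
β = Cov / Var(R_m) = 28.4283 / 42.2067 = 0.6735
MRP = 10.2% − 3.9% = 6.30%
E(R) = R_f + β × MRP = 3.9% + 0.6735 × 6.3% = 8.14%

8.14%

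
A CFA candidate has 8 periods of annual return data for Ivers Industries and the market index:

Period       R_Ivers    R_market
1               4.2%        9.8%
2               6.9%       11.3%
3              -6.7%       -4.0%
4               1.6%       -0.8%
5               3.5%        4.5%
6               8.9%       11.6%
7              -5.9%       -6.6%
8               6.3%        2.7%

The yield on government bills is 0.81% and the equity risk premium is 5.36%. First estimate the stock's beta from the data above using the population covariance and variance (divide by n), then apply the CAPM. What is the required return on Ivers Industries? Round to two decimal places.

4.74%

Mean R_i = (4.2 + 6.9 − 6.7 + 1.6 + 3.5 + 8.9 − 5.9 + 6.3) / 8 = 2.3500%
Mean R_m = (9.8 + 11.3 − 4.0 − 0.8 + 4.5 + 11.6 − 6.6 + 2.7) / 8 = 3.5625%
Σ(R_i − R̄_i)(R_m − R̄_m) = 252.6150  ⇒  Cov = 252.6150 / 8 = 31.5769
Σ(R_m − R̄_m)² = 344.4988  ⇒  Var(R_m) = 344.4988 / 8 = 43.0624
β = Cov / Var(R_m) = 31.5769 / 43.0624 = 0.7333
E(R) = R_f + β × MRP = 0.81% + 0.7333 × 5.36% = 4.74%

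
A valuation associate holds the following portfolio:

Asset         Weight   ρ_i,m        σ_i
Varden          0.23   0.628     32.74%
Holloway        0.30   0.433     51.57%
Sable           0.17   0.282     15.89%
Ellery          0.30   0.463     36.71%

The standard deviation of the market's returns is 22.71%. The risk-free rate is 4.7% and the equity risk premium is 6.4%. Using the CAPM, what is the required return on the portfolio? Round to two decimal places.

β_Varden = 0.628 × 32.74% / 22.71% = 0.9054
β_Holloway = 0.433 × 51.57% / 22.71% = 0.9833
β_Sable = 0.282 × 15.89% / 22.71% = 0.1973
β_Ellery = 0.463 × 36.71% / 22.71% = 0.7484
β_P = Σ w_i β_i = 0.23×0.9054 + 0.30×0.9833 + 0.17×0.1973 + 0.30×0.7484 = 0.7613
E(R_P) = R_f + β_P × MRP = 4.7% + 0.7613 × 6.4% = 9.57%

9.57%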